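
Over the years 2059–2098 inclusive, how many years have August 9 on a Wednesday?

5

Track August 9's weekday year by year (advancing +1, or +2 across a Feb 29):
  2059: Sat  2060: Mon (+2)  2061: Tue (+1)  2062: Wed (+1) ✓  2063: Thu (+1)
  2064: Sat (+2)  2065: Sun (+1)  2066: Mon (+1)  2067: Tue (+1)  2068: Thu (+2)
  2069: Fri (+1)  2070: Sat (+1)  2071: Sun (+1)  2072: Tue (+2)  … (12 more years) …
  2085: Thu (+1)  2086: Fri (+1)  2087: Sat (+1)  2088: Mon (+2)  2089: Tue (+1)
  2090: Wed (+1) ✓  2091: Thu (+1)  2092: Sat (+2)  2093: Sun (+1)  2094: Mon (+1)
  2095: Tue (+1)  2096: Thu (+2)  2097: Fri (+1)  2098: Sat (+1)
Wednesday years: 2062, 2073, 2079, 2084, 2090 — 5 in total.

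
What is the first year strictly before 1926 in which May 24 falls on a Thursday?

From one year to the next, a fixed date's weekday advances by 1, or by 2 when a Feb 29 lies between the two dates.
1926: May 24 is Monday.
1925: Sunday (−1)
1924: Saturday (−1)
1923: Thursday (−2)
May 24 falls on a Thursday in 1923.

1923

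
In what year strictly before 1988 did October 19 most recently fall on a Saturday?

1985

From one year to the next, a fixed date's weekday advances by 1, or by 2 when a Feb 29 lies between the two dates.
1988: October 19 is Wednesday.
1987: Monday (−2)
1986: Sunday (−1)
1985: Saturday (−1)
October 19 falls on a Saturday in 1985.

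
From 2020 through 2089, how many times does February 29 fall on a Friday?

2

Leap years in 2020–2089: 18 of them.
Feb 29 weekday advances by 5 (mod 7) from one leap year to the next four years later (or differs when a century non-leap intervenes).
Leap-day weekdays: 2020:Sat 2024:Thu 2028:Tue 2032:Sun 2036:Fri✓ 2040:Wed 2044:Mon 2048:Sat 2052:Thu 2056:Tue 2060:Sun 2064:Fri✓ 2068:Wed 2072:Mon 2076:Sat 2080:Thu 2084:Tue 2088:Sun
Friday: 2036, 2064 → 2.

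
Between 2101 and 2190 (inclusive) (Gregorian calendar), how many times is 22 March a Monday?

13

Track 22 March's weekday year by year (advancing +1, or +2 across a Feb 29):
  2101: Tue  2102: Wed (+1)  2103: Thu (+1)  2104: Sat (+2)  2105: Sun (+1)
  2106: Mon (+1) ✓  2107: Tue (+1)  2108: Thu (+2)  2109: Fri (+1)  2110: Sat (+1)
  2111: Sun (+1)  2112: Tue (+2)  2113: Wed (+1)  2114: Thu (+1)  … (62 more years) …
  2177: Sat (+1)  2178: Sun (+1)  2179: Mon (+1) ✓  2180: Wed (+2)  2181: Thu (+1)
  2182: Fri (+1)  2183: Sat (+1)  2184: Mon (+2) ✓  2185: Tue (+1)  2186: Wed (+1)
  2187: Thu (+1)  2188: Sat (+2)  2189: Sun (+1)  2190: Mon (+1) ✓
Monday years: 2106, 2117, 2123, 2128, 2134, 2145, 2151, 2156, 2162, 2173, 2179, 2184, 2190 — 13 in total.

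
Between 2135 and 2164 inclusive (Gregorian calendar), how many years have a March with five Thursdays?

March has 31 days; it has five Thursdays when Thursday falls among the first (month-length − 28) days — i.e. when March 1 is one of Thursday/Wednesday/Tuesday.
March 1 by year: 2135:Tue✓ 2136:Thu✓ 2137:Fri 2138:Sat 2139:Sun 2140:Tue✓ 2141:Wed✓ 2142:Thu✓ 2143:Fri 2144:Sun 2145:Mon 2146:Tue✓ 2147:Wed✓ 2148:Fri 2149:Sat 2150:Sun 2151:Mon 2152:Wed✓ 2153:Thu✓ 2154:Fri 2155:Sat 2156:Mon 2157:Tue✓ 2158:Wed✓ 2159:Thu✓ 2160:Sat 2161:Sun 2162:Mon 2163:Tue✓ 2164:Thu✓
Years with five Thursdays: 2135, 2136, 2140, 2141, 2142, 2146, 2147, 2152, 2153, 2157, 2158, 2159, 2163, 2164 → 14.

14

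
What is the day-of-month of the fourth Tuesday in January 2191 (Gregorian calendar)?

January 1, 2191 is a Saturday, so the first Tuesday is the 4th.
The fourth Tuesday is 4 + 21 = 25.

25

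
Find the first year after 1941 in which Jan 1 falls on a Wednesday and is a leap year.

Jan 1 advances by 2 weekdays after a leap year and by 1 after a common year.
1941: Jan 1 is Wednesday.
1942: Thursday
1943: Friday
1944: Saturday (leap)
1945: Monday
1946: Tuesday
1947: Wednesday
1948: Thursday (leap)
1949: Saturday
1950: Sunday
1951: Monday
1952: Tuesday (leap)
1953: Thursday
1954: Friday
1955: Saturday
1956: Sunday (leap)
1957: Tuesday
1958: Wednesday
1959: Thursday
1960: Friday (leap)
1961: Sunday
1962: Monday
1963: Tuesday
1964: Wednesday (leap)
1964 begins on a Wednesday and is a leap year.

1964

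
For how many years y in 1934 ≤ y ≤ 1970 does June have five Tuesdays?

11

June has 30 days; it has five Tuesdays when Tuesday falls among the first (month-length − 28) days — i.e. when June 1 is one of Tuesday/Monday.
June 1 by year: 1934:Fri 1935:Sat 1936:Mon✓ 1937:Tue✓ 1938:Wed 1939:Thu 1940:Sat 1941:Sun 1942:Mon✓ 1943:Tue✓ 1944:Thu 1945:Fri 1946:Sat 1947:Sun 1948:Tue✓ …(7 more)… 1956:Fri 1957:Sat 1958:Sun 1959:Mon✓ 1960:Wed 1961:Thu 1962:Fri 1963:Sat 1964:Mon✓ 1965:Tue✓ 1966:Wed 1967:Thu 1968:Sat 1969:Sun 1970:Mon✓
Years with five Tuesdays: 1936, 1937, 1942, 1943, 1948, 1953, 1954, 1959, 1964, 1965, 1970 → 11.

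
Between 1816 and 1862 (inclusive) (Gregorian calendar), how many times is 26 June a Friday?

Track 26 June's weekday year by year (advancing +1, or +2 across a Feb 29):
  1816: Wed  1817: Thu (+1)  1818: Fri (+1) ✓  1819: Sat (+1)  1820: Mon (+2)
  1821: Tue (+1)  1822: Wed (+1)  1823: Thu (+1)  1824: Sat (+2)  1825: Sun (+1)
  1826: Mon (+1)  1827: Tue (+1)  1828: Thu (+2)  1829: Fri (+1) ✓  … (19 more years) …
  1849: Tue (+1)  1850: Wed (+1)  1851: Thu (+1)  1852: Sat (+2)  1853: Sun (+1)
  1854: Mon (+1)  1855: Tue (+1)  1856: Thu (+2)  1857: Fri (+1) ✓  1858: Sat (+1)
  1859: Sun (+1)  1860: Tue (+2)  1861: Wed (+1)  1862: Thu (+1)
Friday years: 1818, 1829, 1835, 1840, 1846, 1857 — 6 in total.

6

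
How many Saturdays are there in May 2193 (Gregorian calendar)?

May 2193 has 31 days and begins on Wednesday.
The first Saturday is May 4.
Saturdays fall on 4, 11, 18, 25 — that's 4.

4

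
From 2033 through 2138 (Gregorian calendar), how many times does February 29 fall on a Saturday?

3

Leap years in 2033–2138: 25 of them.
Feb 29 weekday advances by 5 (mod 7) from one leap year to the next four years later (or differs when a century non-leap intervenes).
Leap-day weekdays: 2036:Fri 2040:Wed 2044:Mon 2048:Sat✓ 2052:Thu 2056:Tue 2060:Sun 2064:Fri 2068:Wed 2072:Mon 2076:Sat✓ 2080:Thu 2084:Tue 2088:Sun 2092:Fri 2096:Wed 2104:Fri 2108:Wed 2112:Mon 2116:Sat✓ 2120:Thu 2124:Tue 2128:Sun 2132:Fri 2136:Wed
Saturday: 2048, 2076, 2116 → 3.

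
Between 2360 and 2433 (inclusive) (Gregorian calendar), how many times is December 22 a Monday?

10

Track December 22's weekday year by year (advancing +1, or +2 across a Feb 29):
  2360: Thu  2361: Fri (+1)  2362: Sat (+1)  2363: Sun (+1)  2364: Tue (+2)
  2365: Wed (+1)  2366: Thu (+1)  2367: Fri (+1)  2368: Sun (+2)  2369: Mon (+1) ✓
  2370: Tue (+1)  2371: Wed (+1)  2372: Fri (+2)  2373: Sat (+1)  … (46 more years) …
  2420: Tue (+2)  2421: Wed (+1)  2422: Thu (+1)  2423: Fri (+1)  2424: Sun (+2)
  2425: Mon (+1) ✓  2426: Tue (+1)  2427: Wed (+1)  2428: Fri (+2)  2429: Sat (+1)
  2430: Sun (+1)  2431: Mon (+1) ✓  2432: Wed (+2)  2433: Thu (+1)
Monday years: 2369, 2375, 2380, 2386, 2397, 2403, 2408, 2414, 2425, 2431 — 10 in total.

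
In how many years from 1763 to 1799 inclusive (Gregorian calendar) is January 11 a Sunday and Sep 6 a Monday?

Check each year's weekday for January 11 and Sep 6:
  1763: Tue/Tue  1764: Wed/Thu  1765: Fri/Fri  1766: Sat/Sat  1767: Sun/Sun  1768: Mon/Tue  1769: Wed/Wed  1770: Thu/Thu  1771: Fri/Fri  1772: Sat/Sun  1773: Mon/Mon  1774: Tue/Tue  1775: Wed/Wed  1776: Thu/Fri  …(9 more)…  1786: Wed/Wed  1787: Thu/Thu  1788: Fri/Sat  1789: Sun/Sun  1790: Mon/Mon  1791: Tue/Tue  1792: Wed/Thu  1793: Fri/Fri  1794: Sat/Sat  1795: Sun/Sun  1796: Mon/Tue  1797: Wed/Wed  1798: Thu/Thu  1799: Fri/Fri
Both conditions hold in: 1784 — 1.

1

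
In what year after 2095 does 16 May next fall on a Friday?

From one year to the next, a fixed date's weekday advances by 1, or by 2 when a Feb 29 lies between the two dates.
2095: May 16 is Monday.
2096: Wednesday (+2)
2097: Thursday (+1)
2098: Friday (+1)
16 May falls on a Friday in 2098.

2098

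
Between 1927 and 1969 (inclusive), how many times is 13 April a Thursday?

6

Track 13 April's weekday year by year (advancing +1, or +2 across a Feb 29):
  1927: Wed  1928: Fri (+2)  1929: Sat (+1)  1930: Sun (+1)  1931: Mon (+1)
  1932: Wed (+2)  1933: Thu (+1) ✓  1934: Fri (+1)  1935: Sat (+1)  1936: Mon (+2)
  1937: Tue (+1)  1938: Wed (+1)  1939: Thu (+1) ✓  1940: Sat (+2)  … (15 more years) …
  1956: Fri (+2)  1957: Sat (+1)  1958: Sun (+1)  1959: Mon (+1)  1960: Wed (+2)
  1961: Thu (+1) ✓  1962: Fri (+1)  1963: Sat (+1)  1964: Mon (+2)  1965: Tue (+1)
  1966: Wed (+1)  1967: Thu (+1) ✓  1968: Sat (+2)  1969: Sun (+1)
Thursday years: 1933, 1939, 1944, 1950, 1961, 1967 — 6 in total.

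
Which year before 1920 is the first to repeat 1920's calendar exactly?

1880

Two years share a calendar iff Jan 1 falls on the same weekday and both are leap or both are common. 1920: Jan 1 is Thursday, leap year.
1919: Jan 1 Wednesday, common
1918: Jan 1 Tuesday, common
1917: Jan 1 Monday, common
1916: Jan 1 Saturday, leap
1915: Jan 1 Friday, common
1914: Jan 1 Thursday, common
1913: Jan 1 Wednesday, common
1912: Jan 1 Monday, leap
1911: Jan 1 Sunday, common
1910: Jan 1 Saturday, common
1909: Jan 1 Friday, common
1908: Jan 1 Wednesday, leap
1907: Jan 1 Tuesday, common
1906: Jan 1 Monday, common
1905: Jan 1 Sunday, common
1904: Jan 1 Friday, leap
1903: Jan 1 Thursday, common
1902: Jan 1 Wednesday, common
1901: Jan 1 Tuesday, common
1900: Jan 1 Monday, common
1899: Jan 1 Sunday, common
1898: Jan 1 Saturday, common
1897: Jan 1 Friday, common
1896: Jan 1 Wednesday, leap
1895: Jan 1 Tuesday, common
1894: Jan 1 Monday, common
1893: Jan 1 Sunday, common
1892: Jan 1 Friday, leap
1891: Jan 1 Thursday, common
1890: Jan 1 Wednesday, common
1889: Jan 1 Tuesday, common
1888: Jan 1 Sunday, leap
1887: Jan 1 Saturday, common
1886: Jan 1 Friday, common
1885: Jan 1 Thursday, common
1884: Jan 1 Tuesday, leap
1883: Jan 1 Monday, common
1882: Jan 1 Sunday, common
1881: Jan 1 Saturday, common
1880: Jan 1 Thursday, leap
1880 matches on both conditions.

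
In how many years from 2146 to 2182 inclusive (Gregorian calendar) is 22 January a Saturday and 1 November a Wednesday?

Check each year's weekday for 22 January and 1 November:
  2146: Sat/Tue  2147: Sun/Wed  2148: Mon/Fri  2149: Wed/Sat  2150: Thu/Sun  2151: Fri/Mon  2152: Sat/Wed ✓  2153: Mon/Thu  2154: Tue/Fri  2155: Wed/Sat  2156: Thu/Mon  2157: Sat/Tue  2158: Sun/Wed  2159: Mon/Thu  …(9 more)…  2169: Sun/Wed  2170: Mon/Thu  2171: Tue/Fri  2172: Wed/Sun  2173: Fri/Mon  2174: Sat/Tue  2175: Sun/Wed  2176: Mon/Fri  2177: Wed/Sat  2178: Thu/Sun  2179: Fri/Mon  2180: Sat/Wed ✓  2181: Mon/Thu  2182: Tue/Fri
Both conditions hold in: 2152, 2180 — 2.

2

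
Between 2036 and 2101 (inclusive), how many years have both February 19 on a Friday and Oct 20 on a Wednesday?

8

Check each year's weekday for February 19 and Oct 20:
  2036: Tue/Mon  2037: Thu/Tue  2038: Fri/Wed ✓  2039: Sat/Thu  2040: Sun/Sat  2041: Tue/Sun  2042: Wed/Mon  2043: Thu/Tue  2044: Fri/Thu  2045: Sun/Fri  2046: Mon/Sat  2047: Tue/Sun  2048: Wed/Tue  2049: Fri/Wed ✓  …(38 more)…  2088: Thu/Wed  2089: Sat/Thu  2090: Sun/Fri  2091: Mon/Sat  2092: Tue/Mon  2093: Thu/Tue  2094: Fri/Wed ✓  2095: Sat/Thu  2096: Sun/Sat  2097: Tue/Sun  2098: Wed/Mon  2099: Thu/Tue  2100: Fri/Wed ✓  2101: Sat/Thu
Both conditions hold in: 2038, 2049, 2055, 2066, 2077, 2083, 2094, 2100 — 8.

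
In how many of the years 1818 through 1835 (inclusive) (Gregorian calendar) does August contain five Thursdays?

August has 31 days; it has five Thursdays when Thursday falls among the first (month-length − 28) days — i.e. when August 1 is one of Thursday/Wednesday/Tuesday.
August 1 by year: 1818:Sat 1819:Sun 1820:Tue✓ 1821:Wed✓ 1822:Thu✓ 1823:Fri 1824:Sun 1825:Mon 1826:Tue✓ 1827:Wed✓ 1828:Fri 1829:Sat 1830:Sun 1831:Mon 1832:Wed✓ 1833:Thu✓ 1834:Fri 1835:Sat
Years with five Thursdays: 1820, 1821, 1822, 1826, 1827, 1832, 1833 → 7.

7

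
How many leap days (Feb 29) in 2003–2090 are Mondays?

Leap years in 2003–2090: 22 of them.
Feb 29 weekday advances by 5 (mod 7) from one leap year to the next four years later (or differs when a century non-leap intervenes).
Leap-day weekdays: 2004:Sun 2008:Fri 2012:Wed 2016:Mon✓ 2020:Sat 2024:Thu 2028:Tue 2032:Sun 2036:Fri 2040:Wed 2044:Mon✓ 2048:Sat 2052:Thu 2056:Tue 2060:Sun 2064:Fri 2068:Wed 2072:Mon✓ 2076:Sat 2080:Thu 2084:Tue 2088:Sun
Monday: 2016, 2044, 2072 → 3.

3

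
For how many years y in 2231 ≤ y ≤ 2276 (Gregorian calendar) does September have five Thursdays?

13

September has 30 days; it has five Thursdays when Thursday falls among the first (month-length − 28) days — i.e. when September 1 is one of Thursday/Wednesday.
September 1 by year: 2231:Thu✓ 2232:Sat 2233:Sun 2234:Mon 2235:Tue 2236:Thu✓ 2237:Fri 2238:Sat 2239:Sun 2240:Tue 2241:Wed✓ 2242:Thu✓ 2243:Fri 2244:Sun 2245:Mon …(16 more)… 2262:Mon 2263:Tue 2264:Thu✓ 2265:Fri 2266:Sat 2267:Sun 2268:Tue 2269:Wed✓ 2270:Thu✓ 2271:Fri 2272:Sun 2273:Mon 2274:Tue 2275:Wed✓ 2276:Fri
Years with five Thursdays: 2231, 2236, 2241, 2242, 2247, 2252, 2253, 2258, 2259, 2264, 2269, 2270, 2275 → 13.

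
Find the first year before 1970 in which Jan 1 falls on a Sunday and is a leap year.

Jan 1 advances by 2 weekdays after a leap year and by 1 after a common year.
1970: Jan 1 is Thursday.
1969: Wednesday
1968: Monday (leap)
1967: Sunday
1966: Saturday
1965: Friday
1964: Wednesday (leap)
1963: Tuesday
1962: Monday
1961: Sunday
1960: Friday (leap)
1959: Thursday
1958: Wednesday
1957: Tuesday
1956: Sunday (leap)
1956 begins on a Sunday and is a leap year.

1956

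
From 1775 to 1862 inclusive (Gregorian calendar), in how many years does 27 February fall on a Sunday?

12

Track 27 February's weekday year by year (advancing +1, or +2 across a Feb 29):
  1775: Mon  1776: Tue (+1)  1777: Thu (+2)  1778: Fri (+1)  1779: Sat (+1)
  1780: Sun (+1) ✓  1781: Tue (+2)  1782: Wed (+1)  1783: Thu (+1)  1784: Fri (+1)
  1785: Sun (+2) ✓  1786: Mon (+1)  1787: Tue (+1)  1788: Wed (+1)  … (60 more years) …
  1849: Tue (+2)  1850: Wed (+1)  1851: Thu (+1)  1852: Fri (+1)  1853: Sun (+2) ✓
  1854: Mon (+1)  1855: Tue (+1)  1856: Wed (+1)  1857: Fri (+2)  1858: Sat (+1)
  1859: Sun (+1) ✓  1860: Mon (+1)  1861: Wed (+2)  1862: Thu (+1)
Sunday years: 1780, 1785, 1791, 1803, 1814, 1820, 1825, 1831, 1842, 1848, 1853, 1859 — 12 in total.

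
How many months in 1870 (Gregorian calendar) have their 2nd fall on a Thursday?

Check the 2nd of each month of 1870: Jan 2: Sun, Feb 2: Wed, Mar 2: Wed, Apr 2: Sat, May 2: Mon, Jun 2: Thu, Jul 2: Sat, Aug 2: Tue, Sep 2: Fri, Oct 2: Sun, Nov 2: Wed, Dec 2: Fri.
Thursday occurs in June — 1 month.

1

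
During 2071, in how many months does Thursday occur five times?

5

A month of length L has five Thursdays iff its first Thursday is on day ≤ L−28 (so day 1–3 in a 31-day month, 1–2 in a 30-day month, day 1 in a leap February).
Checking each month of 2071: Jan starts Thu (31d) ✓; Feb starts Sun (28d); Mar starts Sun (31d); Apr starts Wed (30d) ✓; May starts Fri (31d); Jun starts Mon (30d); Jul starts Wed (31d) ✓; Aug starts Sat (31d); Sep starts Tue (30d); Oct starts Thu (31d) ✓; Nov starts Sun (30d); Dec starts Tue (31d) ✓.
Five-Thursday months: January, April, July, October, December → 5.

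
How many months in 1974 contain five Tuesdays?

A month of length L has five Tuesdays iff its first Tuesday is on day ≤ L−28 (so day 1–3 in a 31-day month, 1–2 in a 30-day month, day 1 in a leap February).
Checking each month of 1974: Jan starts Tue (31d) ✓; Feb starts Fri (28d); Mar starts Fri (31d); Apr starts Mon (30d) ✓; May starts Wed (31d); Jun starts Sat (30d); Jul starts Mon (31d) ✓; Aug starts Thu (31d); Sep starts Sun (30d); Oct starts Tue (31d) ✓; Nov starts Fri (30d); Dec starts Sun (31d) ✓.
Five-Tuesday months: January, April, July, October, December → 5.

5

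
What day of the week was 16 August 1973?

January 1, 1973 is a Monday.
August 16 is day 228 of the year, i.e. 227 days after Jan 1.
227 mod 7 = 3, so advance 3 weekdays from Monday: Thursday.

Thursday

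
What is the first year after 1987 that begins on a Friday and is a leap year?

Jan 1 advances by 2 weekdays after a leap year and by 1 after a common year.
1987: Jan 1 is Thursday.
1988: Friday (leap)
1988 begins on a Friday and is a leap year.

1988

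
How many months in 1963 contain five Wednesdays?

A month of length L has five Wednesdays iff its first Wednesday is on day ≤ L−28 (so day 1–3 in a 31-day month, 1–2 in a 30-day month, day 1 in a leap February).
Checking each month of 1963: Jan starts Tue (31d) ✓; Feb starts Fri (28d); Mar starts Fri (31d); Apr starts Mon (30d); May starts Wed (31d) ✓; Jun starts Sat (30d); Jul starts Mon (31d) ✓; Aug starts Thu (31d); Sep starts Sun (30d); Oct starts Tue (31d) ✓; Nov starts Fri (30d); Dec starts Sun (31d).
Five-Wednesday months: January, May, July, October → 4.

4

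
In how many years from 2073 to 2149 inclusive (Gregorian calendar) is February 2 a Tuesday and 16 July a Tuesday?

Check each year's weekday for February 2 and 16 July:
  2073: Thu/Sun  2074: Fri/Mon  2075: Sat/Tue  2076: Sun/Thu  2077: Tue/Fri  2078: Wed/Sat  2079: Thu/Sun  2080: Fri/Tue  2081: Sun/Wed  2082: Mon/Thu  2083: Tue/Fri  2084: Wed/Sun  2085: Fri/Mon  2086: Sat/Tue  …(49 more)…  2136: Thu/Mon  2137: Sat/Tue  2138: Sun/Wed  2139: Mon/Thu  2140: Tue/Sat  2141: Thu/Sun  2142: Fri/Mon  2143: Sat/Tue  2144: Sun/Thu  2145: Tue/Fri  2146: Wed/Sat  2147: Thu/Sun  2148: Fri/Tue  2149: Sun/Wed
Both conditions hold in: no year — 0.

0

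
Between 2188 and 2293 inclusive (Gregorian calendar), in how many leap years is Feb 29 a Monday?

5

Leap years in 2188–2293: 26 of them.
Feb 29 weekday advances by 5 (mod 7) from one leap year to the next four years later (or differs when a century non-leap intervenes).
Leap-day weekdays: 2188:Fri 2192:Wed 2196:Mon✓ 2204:Wed 2208:Mon✓ 2212:Sat 2216:Thu 2220:Tue 2224:Sun 2228:Fri 2232:Wed 2236:Mon✓ 2240:Sat 2244:Thu 2248:Tue 2252:Sun 2256:Fri 2260:Wed 2264:Mon✓ 2268:Sat 2272:Thu 2276:Tue 2280:Sun 2284:Fri 2288:Wed 2292:Mon✓
Monday: 2196, 2208, 2236, 2264, 2292 → 5.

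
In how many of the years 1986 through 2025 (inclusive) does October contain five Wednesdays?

17

October has 31 days; it has five Wednesdays when Wednesday falls among the first (month-length − 28) days — i.e. when October 1 is one of Wednesday/Tuesday/Monday.
October 1 by year: 1986:Wed✓ 1987:Thu 1988:Sat 1989:Sun 1990:Mon✓ 1991:Tue✓ 1992:Thu 1993:Fri 1994:Sat 1995:Sun 1996:Tue✓ 1997:Wed✓ 1998:Thu 1999:Fri 2000:Sun …(10 more)… 2011:Sat 2012:Mon✓ 2013:Tue✓ 2014:Wed✓ 2015:Thu 2016:Sat 2017:Sun 2018:Mon✓ 2019:Tue✓ 2020:Thu 2021:Fri 2022:Sat 2023:Sun 2024:Tue✓ 2025:Wed✓
Years with five Wednesdays: 1986, 1990, 1991, 1996, 1997, 2001, 2002, 2003, 2007, 2008, 2012, 2013, 2014, 2018, 2019, 2024, 2025 → 17.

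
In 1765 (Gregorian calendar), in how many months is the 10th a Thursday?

2

Check the 10th of each month of 1765: Jan 10: Thu, Feb 10: Sun, Mar 10: Sun, Apr 10: Wed, May 10: Fri, Jun 10: Mon, Jul 10: Wed, Aug 10: Sat, Sep 10: Tue, Oct 10: Thu, Nov 10: Sun, Dec 10: Tue.
Thursday occurs in January, October — 2 months.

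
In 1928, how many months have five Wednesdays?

4

A month of length L has five Wednesdays iff its first Wednesday is on day ≤ L−28 (so day 1–3 in a 31-day month, 1–2 in a 30-day month, day 1 in a leap February).
Checking each month of 1928: Jan starts Sun (31d); Feb starts Wed (29d) ✓; Mar starts Thu (31d); Apr starts Sun (30d); May starts Tue (31d) ✓; Jun starts Fri (30d); Jul starts Sun (31d); Aug starts Wed (31d) ✓; Sep starts Sat (30d); Oct starts Mon (31d) ✓; Nov starts Thu (30d); Dec starts Sat (31d).
Five-Wednesday months: February, May, August, October → 4.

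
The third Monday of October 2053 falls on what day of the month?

October 1, 2053 is a Wednesday, so the first Monday is the 6th.
The third Monday is 6 + 14 = 20.

20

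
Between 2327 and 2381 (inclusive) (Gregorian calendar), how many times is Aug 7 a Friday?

Track Aug 7's weekday year by year (advancing +1, or +2 across a Feb 29):
  2327: Sun  2328: Tue (+2)  2329: Wed (+1)  2330: Thu (+1)  2331: Fri (+1) ✓
  2332: Sun (+2)  2333: Mon (+1)  2334: Tue (+1)  2335: Wed (+1)  2336: Fri (+2) ✓
  2337: Sat (+1)  2338: Sun (+1)  2339: Mon (+1)  2340: Wed (+2)  … (27 more years) …
  2368: Wed (+2)  2369: Thu (+1)  2370: Fri (+1) ✓  2371: Sat (+1)  2372: Mon (+2)
  2373: Tue (+1)  2374: Wed (+1)  2375: Thu (+1)  2376: Sat (+2)  2377: Sun (+1)
  2378: Mon (+1)  2379: Tue (+1)  2380: Thu (+2)  2381: Fri (+1) ✓
Friday years: 2331, 2336, 2342, 2353, 2359, 2364, 2370, 2381 — 8 in total.

8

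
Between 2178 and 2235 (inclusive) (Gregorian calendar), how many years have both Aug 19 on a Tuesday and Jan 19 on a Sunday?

Check each year's weekday for Aug 19 and Jan 19:
  2178: Wed/Mon  2179: Thu/Tue  2180: Sat/Wed  2181: Sun/Fri  2182: Mon/Sat  2183: Tue/Sun ✓  2184: Thu/Mon  2185: Fri/Wed  2186: Sat/Thu  2187: Sun/Fri  2188: Tue/Sat  2189: Wed/Mon  2190: Thu/Tue  2191: Fri/Wed  …(30 more)…  2222: Mon/Sat  2223: Tue/Sun ✓  2224: Thu/Mon  2225: Fri/Wed  2226: Sat/Thu  2227: Sun/Fri  2228: Tue/Sat  2229: Wed/Mon  2230: Thu/Tue  2231: Fri/Wed  2232: Sun/Thu  2233: Mon/Sat  2234: Tue/Sun ✓  2235: Wed/Mon
Both conditions hold in: 2183, 2194, 2200, 2206, 2217, 2223, 2234 — 7.

7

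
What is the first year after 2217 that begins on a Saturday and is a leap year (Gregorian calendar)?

Jan 1 advances by 2 weekdays after a leap year and by 1 after a common year.
2217: Jan 1 is Wednesday.
2218: Thursday
2219: Friday
2220: Saturday (leap)
2220 begins on a Saturday and is a leap year.

2220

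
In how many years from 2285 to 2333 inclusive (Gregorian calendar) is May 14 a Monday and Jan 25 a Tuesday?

0

Check each year's weekday for May 14 and Jan 25:
  2285: Thu/Sun  2286: Fri/Mon  2287: Sat/Tue  2288: Mon/Wed  2289: Tue/Fri  2290: Wed/Sat  2291: Thu/Sun  2292: Sat/Mon  2293: Sun/Wed  2294: Mon/Thu  2295: Tue/Fri  2296: Thu/Sat  2297: Fri/Mon  2298: Sat/Tue  …(21 more)…  2320: Fri/Sun  2321: Sat/Tue  2322: Sun/Wed  2323: Mon/Thu  2324: Wed/Fri  2325: Thu/Sun  2326: Fri/Mon  2327: Sat/Tue  2328: Mon/Wed  2329: Tue/Fri  2330: Wed/Sat  2331: Thu/Sun  2332: Sat/Mon  2333: Sun/Wed
Both conditions hold in: no year — 0.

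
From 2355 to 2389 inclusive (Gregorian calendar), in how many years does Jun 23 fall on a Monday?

Track Jun 23's weekday year by year (advancing +1, or +2 across a Feb 29):
  2355: Thu  2356: Sat (+2)  2357: Sun (+1)  2358: Mon (+1) ✓  2359: Tue (+1)
  2360: Thu (+2)  2361: Fri (+1)  2362: Sat (+1)  2363: Sun (+1)  2364: Tue (+2)
  2365: Wed (+1)  2366: Thu (+1)  2367: Fri (+1)  2368: Sun (+2)  … (7 more years) …
  2376: Wed (+2)  2377: Thu (+1)  2378: Fri (+1)  2379: Sat (+1)  2380: Mon (+2) ✓
  2381: Tue (+1)  2382: Wed (+1)  2383: Thu (+1)  2384: Sat (+2)  2385: Sun (+1)
  2386: Mon (+1) ✓  2387: Tue (+1)  2388: Thu (+2)  2389: Fri (+1)
Monday years: 2358, 2369, 2375, 2380, 2386 — 5 in total.

5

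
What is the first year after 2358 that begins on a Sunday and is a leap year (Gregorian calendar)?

Jan 1 advances by 2 weekdays after a leap year and by 1 after a common year.
2358: Jan 1 is Wednesday.
2359: Thursday
2360: Friday (leap)
2361: Sunday
2362: Monday
2363: Tuesday
2364: Wednesday (leap)
2365: Friday
2366: Saturday
2367: Sunday
2368: Monday (leap)
2369: Wednesday
2370: Thursday
2371: Friday
2372: Saturday (leap)
2373: Monday
2374: Tuesday
2375: Wednesday
2376: Thursday (leap)
2377: Saturday
2378: Sunday
2379: Monday
2380: Tuesday (leap)
2381: Thursday
2382: Friday
2383: Saturday
2384: Sunday (leap)
2384 begins on a Sunday and is a leap year.

2384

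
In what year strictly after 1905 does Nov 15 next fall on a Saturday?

1913

From one year to the next, a fixed date's weekday advances by 1, or by 2 when a Feb 29 lies between the two dates.
1905: November 15 is Wednesday.
1906: Thursday (+1)
1907: Friday (+1)
1908: Sunday (+2)
1909: Monday (+1)
1910: Tuesday (+1)
1911: Wednesday (+1)
1912: Friday (+2)
1913: Saturday (+1)
Nov 15 falls on a Saturday in 1913.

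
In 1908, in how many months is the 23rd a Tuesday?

Check the 23rd of each month of 1908: Jan 23: Thu, Feb 23: Sun, Mar 23: Mon, Apr 23: Thu, May 23: Sat, Jun 23: Tue, Jul 23: Thu, Aug 23: Sun, Sep 23: Wed, Oct 23: Fri, Nov 23: Mon, Dec 23: Wed.
Tuesday occurs in June — 1 month.

1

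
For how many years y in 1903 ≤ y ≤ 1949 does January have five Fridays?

21

January has 31 days; it has five Fridays when Friday falls among the first (month-length − 28) days — i.e. when January 1 is one of Friday/Thursday/Wednesday.
January 1 by year: 1903:Thu✓ 1904:Fri✓ 1905:Sun 1906:Mon 1907:Tue 1908:Wed✓ 1909:Fri✓ 1910:Sat 1911:Sun 1912:Mon 1913:Wed✓ 1914:Thu✓ 1915:Fri✓ 1916:Sat 1917:Mon …(17 more)… 1935:Tue 1936:Wed✓ 1937:Fri✓ 1938:Sat 1939:Sun 1940:Mon 1941:Wed✓ 1942:Thu✓ 1943:Fri✓ 1944:Sat 1945:Mon 1946:Tue 1947:Wed✓ 1948:Thu✓ 1949:Sat
Years with five Fridays: 1903, 1904, 1908, 1909, 1913, 1914, 1915, 1919, 1920, 1925, 1926, 1930, 1931, 1932, 1936, 1937, 1941, 1942, 1943, 1947, 1948 → 21.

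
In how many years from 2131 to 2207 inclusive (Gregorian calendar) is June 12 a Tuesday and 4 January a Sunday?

Check each year's weekday for June 12 and 4 January:
  2131: Tue/Thu  2132: Thu/Fri  2133: Fri/Sun  2134: Sat/Mon  2135: Sun/Tue  2136: Tue/Wed  2137: Wed/Fri  2138: Thu/Sat  2139: Fri/Sun  2140: Sun/Mon  2141: Mon/Wed  2142: Tue/Thu  2143: Wed/Fri  2144: Fri/Sat  …(49 more)…  2194: Thu/Sat  2195: Fri/Sun  2196: Sun/Mon  2197: Mon/Wed  2198: Tue/Thu  2199: Wed/Fri  2200: Thu/Sat  2201: Fri/Sun  2202: Sat/Mon  2203: Sun/Tue  2204: Tue/Wed  2205: Wed/Fri  2206: Thu/Sat  2207: Fri/Sun
Both conditions hold in: no year — 0.

0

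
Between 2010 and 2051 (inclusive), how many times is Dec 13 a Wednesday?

Track Dec 13's weekday year by year (advancing +1, or +2 across a Feb 29):
  2010: Mon  2011: Tue (+1)  2012: Thu (+2)  2013: Fri (+1)  2014: Sat (+1)
  2015: Sun (+1)  2016: Tue (+2)  2017: Wed (+1) ✓  2018: Thu (+1)  2019: Fri (+1)
  2020: Sun (+2)  2021: Mon (+1)  2022: Tue (+1)  2023: Wed (+1) ✓  … (14 more years) …
  2038: Mon (+1)  2039: Tue (+1)  2040: Thu (+2)  2041: Fri (+1)  2042: Sat (+1)
  2043: Sun (+1)  2044: Tue (+2)  2045: Wed (+1) ✓  2046: Thu (+1)  2047: Fri (+1)
  2048: Sun (+2)  2049: Mon (+1)  2050: Tue (+1)  2051: Wed (+1) ✓
Wednesday years: 2017, 2023, 2028, 2034, 2045, 2051 — 6 in total.

6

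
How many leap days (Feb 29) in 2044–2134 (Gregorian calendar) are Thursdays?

3

Leap years in 2044–2134: 22 of them.
Feb 29 weekday advances by 5 (mod 7) from one leap year to the next four years later (or differs when a century non-leap intervenes).
Leap-day weekdays: 2044:Mon 2048:Sat 2052:Thu✓ 2056:Tue 2060:Sun 2064:Fri 2068:Wed 2072:Mon 2076:Sat 2080:Thu✓ 2084:Tue 2088:Sun 2092:Fri 2096:Wed 2104:Fri 2108:Wed 2112:Mon 2116:Sat 2120:Thu✓ 2124:Tue 2128:Sun 2132:Fri
Thursday: 2052, 2080, 2120 → 3.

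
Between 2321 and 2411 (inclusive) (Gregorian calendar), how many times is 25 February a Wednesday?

13

Track 25 February's weekday year by year (advancing +1, or +2 across a Feb 29):
  2321: Fri  2322: Sat (+1)  2323: Sun (+1)  2324: Mon (+1)  2325: Wed (+2) ✓
  2326: Thu (+1)  2327: Fri (+1)  2328: Sat (+1)  2329: Mon (+2)  2330: Tue (+1)
  2331: Wed (+1) ✓  2332: Thu (+1)  2333: Sat (+2)  2334: Sun (+1)  … (63 more years) …
  2398: Wed (+1) ✓  2399: Thu (+1)  2400: Fri (+1)  2401: Sun (+2)  2402: Mon (+1)
  2403: Tue (+1)  2404: Wed (+1) ✓  2405: Fri (+2)  2406: Sat (+1)  2407: Sun (+1)
  2408: Mon (+1)  2409: Wed (+2) ✓  2410: Thu (+1)  2411: Fri (+1)
Wednesday years: 2325, 2331, 2342, 2348, 2353, 2359, 2370, 2376, 2381, 2387, 2398, 2404, 2409 — 13 in total.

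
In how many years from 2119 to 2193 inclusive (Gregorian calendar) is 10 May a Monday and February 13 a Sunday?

0

Check each year's weekday for 10 May and February 13:
  2119: Wed/Mon  2120: Fri/Tue  2121: Sat/Thu  2122: Sun/Fri  2123: Mon/Sat  2124: Wed/Sun  2125: Thu/Tue  2126: Fri/Wed  2127: Sat/Thu  2128: Mon/Fri  2129: Tue/Sun  2130: Wed/Mon  2131: Thu/Tue  2132: Sat/Wed  …(47 more)…  2180: Wed/Sun  2181: Thu/Tue  2182: Fri/Wed  2183: Sat/Thu  2184: Mon/Fri  2185: Tue/Sun  2186: Wed/Mon  2187: Thu/Tue  2188: Sat/Wed  2189: Sun/Fri  2190: Mon/Sat  2191: Tue/Sun  2192: Thu/Mon  2193: Fri/Wed
Both conditions hold in: no year — 0.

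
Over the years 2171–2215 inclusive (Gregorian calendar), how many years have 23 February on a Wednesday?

6

Track 23 February's weekday year by year (advancing +1, or +2 across a Feb 29):
  2171: Sat  2172: Sun (+1)  2173: Tue (+2)  2174: Wed (+1) ✓  2175: Thu (+1)
  2176: Fri (+1)  2177: Sun (+2)  2178: Mon (+1)  2179: Tue (+1)  2180: Wed (+1) ✓
  2181: Fri (+2)  2182: Sat (+1)  2183: Sun (+1)  2184: Mon (+1)  … (17 more years) …
  2202: Tue (+1)  2203: Wed (+1) ✓  2204: Thu (+1)  2205: Sat (+2)  2206: Sun (+1)
  2207: Mon (+1)  2208: Tue (+1)  2209: Thu (+2)  2210: Fri (+1)  2211: Sat (+1)
  2212: Sun (+1)  2213: Tue (+2)  2214: Wed (+1) ✓  2215: Thu (+1)
Wednesday years: 2174, 2180, 2185, 2191, 2203, 2214 — 6 in total.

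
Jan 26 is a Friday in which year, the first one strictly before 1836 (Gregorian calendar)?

From one year to the next, a fixed date's weekday advances by 1, or by 2 when a Feb 29 lies between the two dates.
1836: January 26 is Tuesday.
1835: Monday (−1)
1834: Sunday (−1)
1833: Saturday (−1)
1832: Thursday (−2)
1831: Wednesday (−1)
1830: Tuesday (−1)
1829: Monday (−1)
1828: Saturday (−2)
1827: Friday (−1)
Jan 26 falls on a Friday in 1827.

1827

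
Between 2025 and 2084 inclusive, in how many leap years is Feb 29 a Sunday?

2

Leap years in 2025–2084: 15 of them.
Feb 29 weekday advances by 5 (mod 7) from one leap year to the next four years later (or differs when a century non-leap intervenes).
Leap-day weekdays: 2028:Tue 2032:Sun✓ 2036:Fri 2040:Wed 2044:Mon 2048:Sat 2052:Thu 2056:Tue 2060:Sun✓ 2064:Fri 2068:Wed 2072:Mon 2076:Sat 2080:Thu 2084:Tue
Sunday: 2032, 2060 → 2.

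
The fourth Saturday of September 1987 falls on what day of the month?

26

September 1, 1987 is a Tuesday, so the first Saturday is the 5th.
The fourth Saturday is 5 + 21 = 26.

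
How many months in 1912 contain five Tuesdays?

A month of length L has five Tuesdays iff its first Tuesday is on day ≤ L−28 (so day 1–3 in a 31-day month, 1–2 in a 30-day month, day 1 in a leap February).
Checking each month of 1912: Jan starts Mon (31d) ✓; Feb starts Thu (29d); Mar starts Fri (31d); Apr starts Mon (30d) ✓; May starts Wed (31d); Jun starts Sat (30d); Jul starts Mon (31d) ✓; Aug starts Thu (31d); Sep starts Sun (30d); Oct starts Tue (31d) ✓; Nov starts Fri (30d); Dec starts Sun (31d) ✓.
Five-Tuesday months: January, April, July, October, December → 5.

5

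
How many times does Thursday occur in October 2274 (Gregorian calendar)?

October 2274 has 31 days and begins on Thursday.
The first Thursday is October 1.
Thursdays fall on 1, 8, 15, 22, 29 — that's 5.

5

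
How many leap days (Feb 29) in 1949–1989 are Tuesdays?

Leap years in 1949–1989: 10 of them.
Feb 29 weekday advances by 5 (mod 7) from one leap year to the next four years later (or differs when a century non-leap intervenes).
Leap-day weekdays: 1952:Fri 1956:Wed 1960:Mon 1964:Sat 1968:Thu 1972:Tue✓ 1976:Sun 1980:Fri 1984:Wed 1988:Mon
Tuesday: 1972 → 1.

1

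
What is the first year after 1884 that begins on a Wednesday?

Jan 1 advances by 2 weekdays after a leap year and by 1 after a common year.
1884: Jan 1 is Tuesday (leap).
1885: Thursday
1886: Friday
1887: Saturday
1888: Sunday (leap)
1889: Tuesday
1890: Wednesday
1890 begins on a Wednesday

1890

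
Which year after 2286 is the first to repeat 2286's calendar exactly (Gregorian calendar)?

Two years share a calendar iff Jan 1 falls on the same weekday and both are leap or both are common. 2286: Jan 1 is Friday, common year.
2287: Jan 1 Saturday, common
2288: Jan 1 Sunday, leap
2289: Jan 1 Tuesday, common
2290: Jan 1 Wednesday, common
2291: Jan 1 Thursday, common
2292: Jan 1 Friday, leap
2293: Jan 1 Sunday, common
2294: Jan 1 Monday, common
2295: Jan 1 Tuesday, common
2296: Jan 1 Wednesday, leap
2297: Jan 1 Friday, common
2297 matches on both conditions.

2297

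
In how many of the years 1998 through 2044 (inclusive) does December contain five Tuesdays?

20

December has 31 days; it has five Tuesdays when Tuesday falls among the first (month-length − 28) days — i.e. when December 1 is one of Tuesday/Monday/Sunday.
December 1 by year: 1998:Tue✓ 1999:Wed 2000:Fri 2001:Sat 2002:Sun✓ 2003:Mon✓ 2004:Wed 2005:Thu 2006:Fri 2007:Sat 2008:Mon✓ 2009:Tue✓ 2010:Wed 2011:Thu 2012:Sat …(17 more)… 2030:Sun✓ 2031:Mon✓ 2032:Wed 2033:Thu 2034:Fri 2035:Sat 2036:Mon✓ 2037:Tue✓ 2038:Wed 2039:Thu 2040:Sat 2041:Sun✓ 2042:Mon✓ 2043:Tue✓ 2044:Thu
Years with five Tuesdays: 1998, 2002, 2003, 2008, 2009, 2013, 2014, 2015, 2019, 2020, 2024, 2025, 2026, 2030, 2031, 2036, 2037, 2041, 2042, 2043 → 20.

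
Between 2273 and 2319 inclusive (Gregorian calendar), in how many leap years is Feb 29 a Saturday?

Leap years in 2273–2319: 10 of them.
Feb 29 weekday advances by 5 (mod 7) from one leap year to the next four years later (or differs when a century non-leap intervenes).
Leap-day weekdays: 2276:Tue 2280:Sun 2284:Fri 2288:Wed 2292:Mon 2296:Sat✓ 2304:Mon 2308:Sat✓ 2312:Thu 2316:Tue
Saturday: 2296, 2308 → 2.

2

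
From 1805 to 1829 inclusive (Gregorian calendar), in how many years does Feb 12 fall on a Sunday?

3

Track Feb 12's weekday year by year (advancing +1, or +2 across a Feb 29):
  1805: Tue  1806: Wed (+1)  1807: Thu (+1)  1808: Fri (+1)  1809: Sun (+2) ✓
  1810: Mon (+1)  1811: Tue (+1)  1812: Wed (+1)  1813: Fri (+2)  1814: Sat (+1)
  1815: Sun (+1) ✓  1816: Mon (+1)  1817: Wed (+2)  1818: Thu (+1)  1819: Fri (+1)
  1820: Sat (+1)  1821: Mon (+2)  1822: Tue (+1)  1823: Wed (+1)  1824: Thu (+1)
  1825: Sat (+2)  1826: Sun (+1) ✓  1827: Mon (+1)  1828: Tue (+1)  1829: Thu (+2)
Sunday years: 1809, 1815, 1826 — 3 in total.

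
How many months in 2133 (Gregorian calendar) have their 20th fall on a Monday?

Check the 20th of each month of 2133: Jan 20: Tue, Feb 20: Fri, Mar 20: Fri, Apr 20: Mon, May 20: Wed, Jun 20: Sat, Jul 20: Mon, Aug 20: Thu, Sep 20: Sun, Oct 20: Tue, Nov 20: Fri, Dec 20: Sun.
Monday occurs in April, July — 2 months.

2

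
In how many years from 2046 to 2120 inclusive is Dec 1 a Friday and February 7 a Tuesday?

8

Check each year's weekday for Dec 1 and February 7:
  2046: Sat/Wed  2047: Sun/Thu  2048: Tue/Fri  2049: Wed/Sun  2050: Thu/Mon  2051: Fri/Tue ✓  2052: Sun/Wed  2053: Mon/Fri  2054: Tue/Sat  2055: Wed/Sun  2056: Fri/Mon  2057: Sat/Wed  2058: Sun/Thu  2059: Mon/Fri  …(47 more)…  2107: Thu/Mon  2108: Sat/Tue  2109: Sun/Thu  2110: Mon/Fri  2111: Tue/Sat  2112: Thu/Sun  2113: Fri/Tue ✓  2114: Sat/Wed  2115: Sun/Thu  2116: Tue/Fri  2117: Wed/Sun  2118: Thu/Mon  2119: Fri/Tue ✓  2120: Sun/Wed
Both conditions hold in: 2051, 2062, 2073, 2079, 2090, 2102, 2113, 2119 — 8.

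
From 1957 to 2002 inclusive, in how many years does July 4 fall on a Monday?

6

Track July 4's weekday year by year (advancing +1, or +2 across a Feb 29):
  1957: Thu  1958: Fri (+1)  1959: Sat (+1)  1960: Mon (+2) ✓  1961: Tue (+1)
  1962: Wed (+1)  1963: Thu (+1)  1964: Sat (+2)  1965: Sun (+1)  1966: Mon (+1) ✓
  1967: Tue (+1)  1968: Thu (+2)  1969: Fri (+1)  1970: Sat (+1)  … (18 more years) …
  1989: Tue (+1)  1990: Wed (+1)  1991: Thu (+1)  1992: Sat (+2)  1993: Sun (+1)
  1994: Mon (+1) ✓  1995: Tue (+1)  1996: Thu (+2)  1997: Fri (+1)  1998: Sat (+1)
  1999: Sun (+1)  2000: Tue (+2)  2001: Wed (+1)  2002: Thu (+1)
Monday years: 1960, 1966, 1977, 1983, 1988, 1994 — 6 in total.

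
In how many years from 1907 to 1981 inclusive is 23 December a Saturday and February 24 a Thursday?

3

Check each year's weekday for 23 December and February 24:
  1907: Mon/Sun  1908: Wed/Mon  1909: Thu/Wed  1910: Fri/Thu  1911: Sat/Fri  1912: Mon/Sat  1913: Tue/Mon  1914: Wed/Tue  1915: Thu/Wed  1916: Sat/Thu ✓  1917: Sun/Sat  1918: Mon/Sun  1919: Tue/Mon  1920: Thu/Tue  …(47 more)…  1968: Mon/Sat  1969: Tue/Mon  1970: Wed/Tue  1971: Thu/Wed  1972: Sat/Thu ✓  1973: Sun/Sat  1974: Mon/Sun  1975: Tue/Mon  1976: Thu/Tue  1977: Fri/Thu  1978: Sat/Fri  1979: Sun/Sat  1980: Tue/Sun  1981: Wed/Tue
Both conditions hold in: 1916, 1944, 1972 — 3.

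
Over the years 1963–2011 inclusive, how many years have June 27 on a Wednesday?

Track June 27's weekday year by year (advancing +1, or +2 across a Feb 29):
  1963: Thu  1964: Sat (+2)  1965: Sun (+1)  1966: Mon (+1)  1967: Tue (+1)
  1968: Thu (+2)  1969: Fri (+1)  1970: Sat (+1)  1971: Sun (+1)  1972: Tue (+2)
  1973: Wed (+1) ✓  1974: Thu (+1)  1975: Fri (+1)  1976: Sun (+2)  … (21 more years) …
  1998: Sat (+1)  1999: Sun (+1)  2000: Tue (+2)  2001: Wed (+1) ✓  2002: Thu (+1)
  2003: Fri (+1)  2004: Sun (+2)  2005: Mon (+1)  2006: Tue (+1)  2007: Wed (+1) ✓
  2008: Fri (+2)  2009: Sat (+1)  2010: Sun (+1)  2011: Mon (+1)
Wednesday years: 1973, 1979, 1984, 1990, 2001, 2007 — 6 in total.

6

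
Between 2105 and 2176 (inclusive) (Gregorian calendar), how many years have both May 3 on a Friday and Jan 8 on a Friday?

Check each year's weekday for May 3 and Jan 8:
  2105: Sun/Thu  2106: Mon/Fri  2107: Tue/Sat  2108: Thu/Sun  2109: Fri/Tue  2110: Sat/Wed  2111: Sun/Thu  2112: Tue/Fri  2113: Wed/Sun  2114: Thu/Mon  2115: Fri/Tue  2116: Sun/Wed  2117: Mon/Fri  2118: Tue/Sat  …(44 more)…  2163: Tue/Sat  2164: Thu/Sun  2165: Fri/Tue  2166: Sat/Wed  2167: Sun/Thu  2168: Tue/Fri  2169: Wed/Sun  2170: Thu/Mon  2171: Fri/Tue  2172: Sun/Wed  2173: Mon/Fri  2174: Tue/Sat  2175: Wed/Sun  2176: Fri/Mon
Both conditions hold in: no year — 0.

0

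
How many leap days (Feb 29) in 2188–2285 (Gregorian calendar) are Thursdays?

3

Leap years in 2188–2285: 24 of them.
Feb 29 weekday advances by 5 (mod 7) from one leap year to the next four years later (or differs when a century non-leap intervenes).
Leap-day weekdays: 2188:Fri 2192:Wed 2196:Mon 2204:Wed 2208:Mon 2212:Sat 2216:Thu✓ 2220:Tue 2224:Sun 2228:Fri 2232:Wed 2236:Mon 2240:Sat 2244:Thu✓ 2248:Tue 2252:Sun 2256:Fri 2260:Wed 2264:Mon 2268:Sat 2272:Thu✓ 2276:Tue 2280:Sun 2284:Fri
Thursday: 2216, 2244, 2272 → 3.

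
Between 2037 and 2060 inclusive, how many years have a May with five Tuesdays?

9

May has 31 days; it has five Tuesdays when Tuesday falls among the first (month-length − 28) days — i.e. when May 1 is one of Tuesday/Monday/Sunday.
May 1 by year: 2037:Fri 2038:Sat 2039:Sun✓ 2040:Tue✓ 2041:Wed 2042:Thu 2043:Fri 2044:Sun✓ 2045:Mon✓ 2046:Tue✓ 2047:Wed 2048:Fri 2049:Sat 2050:Sun✓ 2051:Mon✓ 2052:Wed 2053:Thu 2054:Fri 2055:Sat 2056:Mon✓ 2057:Tue✓ 2058:Wed 2059:Thu 2060:Sat
Years with five Tuesdays: 2039, 2040, 2044, 2045, 2046, 2050, 2051, 2056, 2057 → 9.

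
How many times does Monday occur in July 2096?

5

July 2096 has 31 days and begins on Sunday.
The first Monday is July 2.
Mondays fall on 2, 9, 16, 23, 30 — that's 5.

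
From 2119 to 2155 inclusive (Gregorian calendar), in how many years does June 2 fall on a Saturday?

Track June 2's weekday year by year (advancing +1, or +2 across a Feb 29):
  2119: Fri  2120: Sun (+2)  2121: Mon (+1)  2122: Tue (+1)  2123: Wed (+1)
  2124: Fri (+2)  2125: Sat (+1) ✓  2126: Sun (+1)  2127: Mon (+1)  2128: Wed (+2)
  2129: Thu (+1)  2130: Fri (+1)  2131: Sat (+1) ✓  2132: Mon (+2)  … (9 more years) …
  2142: Sat (+1) ✓  2143: Sun (+1)  2144: Tue (+2)  2145: Wed (+1)  2146: Thu (+1)
  2147: Fri (+1)  2148: Sun (+2)  2149: Mon (+1)  2150: Tue (+1)  2151: Wed (+1)
  2152: Fri (+2)  2153: Sat (+1) ✓  2154: Sun (+1)  2155: Mon (+1)
Saturday years: 2125, 2131, 2136, 2142, 2153 — 5 in total.

5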